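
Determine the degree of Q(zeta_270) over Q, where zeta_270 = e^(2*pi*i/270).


The degree equals Euler's totient phi(270).
270 = 2 * 3^3 * 5
phi(270) = 72

72


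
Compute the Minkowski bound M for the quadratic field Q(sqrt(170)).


d = 170, d mod 4 = 2, so disc(K) = 4d = 680; |disc(K)| = 680
Real quadratic field, so n = 2, s = r2 = 0, r1 = 2
M = (n!/n^n) * (4/pi)^s * sqrt(|disc(K)|) = (2!/2^2) * (4/pi)^0 * sqrt(680)
= 0.5 * 1.000000 * 26.076810
= 13.0384

13.0384


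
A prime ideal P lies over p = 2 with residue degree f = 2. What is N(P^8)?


N(P^a) = p^(a*f)
= 2^(8*2)
= 2^16
= 65536

65536


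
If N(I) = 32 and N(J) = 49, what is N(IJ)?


N(IJ) = N(I) * N(J)
= 32 * 49
= 1568

1568


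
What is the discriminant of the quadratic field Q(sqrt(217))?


For K = Q(sqrt(d)) with d squarefree: disc(K) = d if d = 1 mod 4, and disc(K) = 4d if d = 2 or 3 mod 4.
Here d = 217, and d mod 4 = 1.
d = 1 mod 4 (O_K = Z[(1+sqrt(d))/2]), so disc(K) = d = 217

217


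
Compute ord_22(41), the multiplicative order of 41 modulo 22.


We want ord_22(41), the smallest k >= 1 with 41^k = 1 mod 22.
n = 22 = 2 * 11, phi(22) = 10; the order divides phi(n).
Divisors of 10: 1, 2, 5, 10
Repeated squaring mod 22: 41^1 = 19, 41^2 = 9, 41^4 = 15, 41^8 = 5
Test divisors in increasing order:
  k=1: 41^1 = 19 mod 22
  k=2: 41^2 = 9 mod 22
  k=5: 41^5 = 15 * 19 = 21 mod 22
  k=10: 41^10 = 5 * 9 = 1 mod 22  <- first divisor giving 1
Order = 10

10


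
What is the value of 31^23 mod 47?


p = 47 is prime and the exponent is (p-1)/2 = 23, so by Euler's criterion 31^23 = (31/47) = +1 or -1 mod 47.
Compute by square-and-multiply:
  23 = 16 + 4 + 2 + 1 (binary 10111)
  Repeated squaring mod 47: 31^1 = 31, 31^2 = 21, 31^4 = 18, 31^8 = 42, 31^16 = 25
  31^23 = 31^16 * 31^4 * 31^2 * 31^1 = 25 * 18 * 21 * 31 mod 47
    25 * 18 = 450 = 27 mod 47
    27 * 21 = 567 = 3 mod 47
    3 * 31 = 93 = 46 mod 47
  31^23 = 46 mod 47
Result 46 = p - 1 = -1 mod 47: 31 is a quadratic non-residue mod 47. As a residue in [0, p-1] the value is 46.
31^23 mod 47 = 46

46


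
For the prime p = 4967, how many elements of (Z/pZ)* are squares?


For prime p, the number of non-zero quadratic residues is (p-1)/2.
= (4967-1)/2
= 2483

2483


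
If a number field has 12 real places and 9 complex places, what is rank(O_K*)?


By Dirichlet's unit theorem:
rank = r1 + r2 - 1
= 12 + 9 - 1
= 20

20


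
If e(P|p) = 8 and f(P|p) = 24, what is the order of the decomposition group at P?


|D_P| = e * f
= 8 * 24
= 192

192


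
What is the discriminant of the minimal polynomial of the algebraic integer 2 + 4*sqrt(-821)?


The element 2 + 4*sqrt(-821) has minimal polynomial:
x^2 - 4*x + 13140
Discriminant = (-4)^2 - 4*(13140)
= 16 - 52560
= -52544

-52544


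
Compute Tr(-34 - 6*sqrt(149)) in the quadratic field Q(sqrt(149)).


Tr(a + b*sqrt(d)) = (a + b*sqrt(d)) + (a - b*sqrt(d)) = 2a
= 2 * (-34)
= -68

-68


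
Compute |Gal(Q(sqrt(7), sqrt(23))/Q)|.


The 2 square roots of distinct primes are multiplicatively independent over Q,
so [K:Q] = 2^2 and Gal(K/Q) is isomorphic to (Z/2Z)^2.
|Gal| = 2^2 = 4

4


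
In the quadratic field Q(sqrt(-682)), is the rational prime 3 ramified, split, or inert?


K = Q(sqrt(-682)). Since d mod 4 = 2, disc(K) = -2728.
Check p | disc: -2728 mod 3 = 2.
p does not divide disc. Compute Legendre symbol (d/p):
2^((3-1)/2) mod 3 = -1
(d/p) = -1, so p is inert: (p) stays prime with e=1, f=2, g=1.
Therefore p is inert.

inert


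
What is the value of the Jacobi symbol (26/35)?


Compute (26/35) via quadratic reciprocity:
  pull out 2: (2/35) = -1  (since 35 mod 8 = 3)
  reciprocity: (13/35) -> +(35/13)
  reduce: (9/13)
  reciprocity: (9/13) -> +(13/9)
  reduce: (4/9)
  pull out 2: (2/9) = +1  (since 9 mod 8 = 1)
  pull out 2: (2/9) = +1  (since 9 mod 8 = 1)
  (1/9) = 1
Product of signs = -1

-1


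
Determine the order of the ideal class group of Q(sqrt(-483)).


K = Q(sqrt(-483)). d mod 4 = 1, so D = disc(K) = d = -483
h(K) equals the number of primitive reduced positive-definite forms (a, b, c) = a*x^2 + b*x*y + c*y^2 with b^2 - 4ac = D,
where reduced means |b| <= a <= c, with b >= 0 whenever |b| = a or a = c, and primitive means gcd(a, b, c) = 1.
Reduced forces 3a^2 <= |D| = 483, so 1 <= a <= 12; b must have the parity of D, and c = (b^2 - D)/(4a) must be an integer >= a.
Enumerate a = 1..12, b in [-a, a]:
  a=1: (1, 1, 121)  [1]
  a=2: none
  a=3: (3, 3, 41)  [1]
  a=4..6: none
  a=7: (7, 7, 19)  [1]
  a=8..10: none
  a=11: (11, 1, 11)  [1]
  a=12: none
Total reduced forms: 1 + 1 + 1 + 1 = 4
h = 4

4


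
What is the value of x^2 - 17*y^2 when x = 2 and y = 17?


x^2 - d*y^2
= 2^2 - 17*17^2
= 4 - 4913
= -4909

-4909


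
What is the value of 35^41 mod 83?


p = 83 is prime and the exponent is (p-1)/2 = 41, so by Euler's criterion 35^41 = (35/83) = +1 or -1 mod 83.
Compute by square-and-multiply:
  41 = 32 + 8 + 1 (binary 101001)
  Repeated squaring mod 83: 35^1 = 35, 35^2 = 63, 35^4 = 68, 35^8 = 59, 35^16 = 78, 35^32 = 25
  35^41 = 35^32 * 35^8 * 35^1 = 25 * 59 * 35 mod 83
    25 * 59 = 1475 = 64 mod 83
    64 * 35 = 2240 = 82 mod 83
  35^41 = 82 mod 83
Result 82 = p - 1 = -1 mod 83: 35 is a quadratic non-residue mod 83. As a residue in [0, p-1] the value is 82.
35^41 mod 83 = 82

82


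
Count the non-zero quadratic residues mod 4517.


For prime p, the number of non-zero quadratic residues is (p-1)/2.
= (4517-1)/2
= 2258

2258


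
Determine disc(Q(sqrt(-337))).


For K = Q(sqrt(d)) with d squarefree: disc(K) = d if d = 1 mod 4, and disc(K) = 4d if d = 2 or 3 mod 4.
Here d = -337, and d mod 4 = 3.
d = 3 mod 4, not 1 (O_K = Z[sqrt(d)]), so disc(K) = 4d = 4 * (-337) = -1348

-1348


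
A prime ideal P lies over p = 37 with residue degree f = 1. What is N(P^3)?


N(P^a) = p^(a*f)
= 37^(3*1)
= 37^3
= 50653

50653


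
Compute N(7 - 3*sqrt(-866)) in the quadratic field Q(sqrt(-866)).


N(a + b*sqrt(d)) = a^2 - d*b^2
= (7)^2 - (-866)*(-3)^2
= 49 + 7794
= 7843

7843


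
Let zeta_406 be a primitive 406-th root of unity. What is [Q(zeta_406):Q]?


The degree equals Euler's totient phi(406).
406 = 2 * 7 * 29
phi(406) = 168

168


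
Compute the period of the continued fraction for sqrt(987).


Run the CF algorithm for sqrt(987).
a_0 = floor(sqrt(987)) = 31; set m_0=0, q_0=1.
Recurrence: m' = q*a - m,  q' = (d - m'^2)/q,  a' = floor((a_0 + m')/q').
  step 1: m=31, q=26, a=2
  step 2: m=21, q=21, a=2
  step 3: m=21, q=26, a=2
  step 4: m=31, q=1, a=62
a_4 = 2*a_0 = 62, so the period closes here.
sqrt(987) = [31; 2, 2, 2, 62]
Period length = 4

4


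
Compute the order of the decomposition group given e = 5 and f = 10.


|D_P| = e * f
= 5 * 10
= 50

50


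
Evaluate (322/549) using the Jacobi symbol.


Compute (322/549) via quadratic reciprocity:
  pull out 2: (2/549) = -1  (since 549 mod 8 = 5)
  reciprocity: (161/549) -> +(549/161)
  reduce: (66/161)
  pull out 2: (2/161) = +1  (since 161 mod 8 = 1)
  reciprocity: (33/161) -> +(161/33)
  reduce: (29/33)
  reciprocity: (29/33) -> +(33/29)
  reduce: (4/29)
  pull out 2: (2/29) = -1  (since 29 mod 8 = 5)
  pull out 2: (2/29) = -1  (since 29 mod 8 = 5)
  (1/29) = 1
Product of signs = -1

-1


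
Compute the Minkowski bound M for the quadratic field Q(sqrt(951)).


d = 951, d mod 4 = 3, so disc(K) = 4d = 3804; |disc(K)| = 3804
Real quadratic field, so n = 2, s = r2 = 0, r1 = 2
M = (n!/n^n) * (4/pi)^s * sqrt(|disc(K)|) = (2!/2^2) * (4/pi)^0 * sqrt(3804)
= 0.5 * 1.000000 * 61.676576
= 30.8383

30.8383


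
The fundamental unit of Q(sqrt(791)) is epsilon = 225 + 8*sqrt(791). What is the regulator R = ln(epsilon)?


epsilon = 225 + 8*sqrt(791)
= 449.9978
R = ln(449.9978)
= 6.1092

6.1092


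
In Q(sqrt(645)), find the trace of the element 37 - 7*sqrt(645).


Tr(a + b*sqrt(d)) = (a + b*sqrt(d)) + (a - b*sqrt(d)) = 2a
= 2 * (37)
= 74

74


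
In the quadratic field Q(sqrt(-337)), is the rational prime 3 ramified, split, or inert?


K = Q(sqrt(-337)). Since d mod 4 = 3, disc(K) = -1348.
Check p | disc: -1348 mod 3 = 2.
p does not divide disc. Compute Legendre symbol (d/p):
2^((3-1)/2) mod 3 = -1
(d/p) = -1, so p is inert: (p) stays prime with e=1, f=2, g=1.
Therefore p is inert.

inert


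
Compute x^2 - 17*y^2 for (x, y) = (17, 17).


x^2 - d*y^2
= 17^2 - 17*17^2
= 289 - 4913
= -4624

-4624


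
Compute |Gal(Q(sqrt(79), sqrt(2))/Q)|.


The 2 square roots of distinct primes are multiplicatively independent over Q,
so [K:Q] = 2^2 and Gal(K/Q) is isomorphic to (Z/2Z)^2.
|Gal| = 2^2 = 4

4


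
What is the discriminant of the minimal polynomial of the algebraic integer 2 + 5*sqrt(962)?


The element 2 + 5*sqrt(962) has minimal polynomial:
x^2 - 4*x - 24046
Discriminant = (-4)^2 - 4*(-24046)
= 16 + 96184
= 96200

96200


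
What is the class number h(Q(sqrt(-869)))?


K = Q(sqrt(-869)). d mod 4 = 3, so D = disc(K) = 4d = -3476
h(K) equals the number of primitive reduced positive-definite forms (a, b, c) = a*x^2 + b*x*y + c*y^2 with b^2 - 4ac = D,
where reduced means |b| <= a <= c, with b >= 0 whenever |b| = a or a = c, and primitive means gcd(a, b, c) = 1.
Reduced forces 3a^2 <= |D| = 3476, so 1 <= a <= 34; b must have the parity of D, and c = (b^2 - D)/(4a) must be an integer >= a.
Enumerate a = 1..34, b in [-a, a]:
  a=1: (1, 0, 869)  [1]
  a=2: (2, 2, 435)  [1]
  a=3: (3, -2, 290), (3, 2, 290)  [2]
  a=4: none
  a=5: (5, -2, 174), (5, 2, 174)  [2]
  a=6: (6, -2, 145), (6, 2, 145)  [2]
  a=7..8: none
  a=9: (9, -4, 97), (9, 4, 97)  [2]
  a=10: (10, -2, 87), (10, 2, 87)  [2]
  a=11: (11, 0, 79)  [1]
  a=12..14: none
  a=15: (15, -8, 59), (15, -2, 58), (15, 2, 58), (15, 8, 59)  [4]
  a=16: none
  a=17: (17, -14, 54), (17, 14, 54)  [2]
  a=18: (18, -14, 51), (18, 14, 51)  [2]
  a=19: (19, -18, 50), (19, 18, 50)  [2]
  a=20..21: none
  a=22: (22, 22, 45)  [1]
  a=23..24: none
  a=25: (25, -18, 38), (25, 18, 38)  [2]
  a=26: none
  a=27: (27, -14, 34), (27, 14, 34)  [2]
  a=28: none
  a=29: (29, -2, 30), (29, 2, 30)  [2]
  a=30: (30, -22, 33), (30, 22, 33)  [2]
  a=31..34: none
Total reduced forms: 1 + 1 + 2 + 2 + 2 + 2 + 2 + 1 + 4 + 2 + 2 + 2 + 1 + 2 + 2 + 2 + 2 = 32
h = 32

32


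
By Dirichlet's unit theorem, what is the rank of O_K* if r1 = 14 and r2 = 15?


By Dirichlet's unit theorem:
rank = r1 + r2 - 1
= 14 + 15 - 1
= 28

28


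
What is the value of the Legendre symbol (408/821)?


p = 821 is prime, so compute (408/821) with the reciprocity algorithm (Jacobi-symbol steps: pull out 2s via (2/n), flip via reciprocity, reduce):
  pull out 2: (2/821) = -1  (since 821 mod 8 = 5)
  pull out 2: (2/821) = -1  (since 821 mod 8 = 5)
  pull out 2: (2/821) = -1  (since 821 mod 8 = 5)
  reciprocity: (51/821) -> +(821/51)
  reduce: (5/51)
  reciprocity: (5/51) -> +(51/5)
  reduce: (1/5)
  (1/5) = 1
Product of signs = -1
(408/821) = -1

-1


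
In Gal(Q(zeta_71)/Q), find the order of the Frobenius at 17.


The Frobenius at p in Gal(Q(zeta_n)/Q) = (Z/nZ)* is the class of p, so its order is ord_71(17), the smallest k >= 1 with 17^k = 1 mod 71.
n = 71 = 71, phi(71) = 70; the order divides phi(n).
Divisors of 70: 1, 2, 5, 7, 10, 14, 35, 70
Repeated squaring mod 71: 17^1 = 17, 17^2 = 5, 17^4 = 25, 17^8 = 57, 17^16 = 54, 17^32 = 5, 17^64 = 25
Test divisors in increasing order:
  k=1: 17^1 = 17 mod 71
  k=2: 17^2 = 5 mod 71
  k=5: 17^5 = 25 * 17 = 70 mod 71
  k=7: 17^7 = 25 * 5 * 17 = 66 mod 71
  k=10: 17^10 = 57 * 5 = 1 mod 71  <- first divisor giving 1
Order = 10

10


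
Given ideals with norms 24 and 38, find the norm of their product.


N(IJ) = N(I) * N(J)
= 24 * 38
= 912

912


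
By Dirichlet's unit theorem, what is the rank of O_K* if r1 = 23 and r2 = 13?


By Dirichlet's unit theorem:
rank = r1 + r2 - 1
= 23 + 13 - 1
= 35

35


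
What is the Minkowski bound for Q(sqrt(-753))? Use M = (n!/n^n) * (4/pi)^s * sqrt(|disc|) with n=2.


d = -753, d mod 4 = 3, so disc(K) = 4d = -3012; |disc(K)| = 3012
Imaginary quadratic field, so n = 2, s = r2 = 1, r1 = 0
M = (n!/n^n) * (4/pi)^s * sqrt(|disc(K)|) = (2!/2^2) * (4/pi)^1 * sqrt(3012)
= 0.5 * 1.273240 * 54.881691
= 34.9388

34.9388


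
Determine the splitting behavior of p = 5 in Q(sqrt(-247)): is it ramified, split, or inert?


K = Q(sqrt(-247)). Since d mod 4 = 1, disc(K) = -247.
Check p | disc: -247 mod 5 = 3.
p does not divide disc. Compute Legendre symbol (d/p):
3^((5-1)/2) mod 5 = -1
(d/p) = -1, so p is inert: (p) stays prime with e=1, f=2, g=1.
Therefore p is inert.

inert


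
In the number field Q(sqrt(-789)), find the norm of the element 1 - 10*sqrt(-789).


N(a + b*sqrt(d)) = a^2 - d*b^2
= (1)^2 - (-789)*(-10)^2
= 1 + 78900
= 78901

78901


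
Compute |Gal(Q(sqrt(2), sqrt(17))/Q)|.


The 2 square roots of distinct primes are multiplicatively independent over Q,
so [K:Q] = 2^2 and Gal(K/Q) is isomorphic to (Z/2Z)^2.
|Gal| = 2^2 = 4

4


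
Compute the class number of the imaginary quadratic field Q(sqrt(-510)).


K = Q(sqrt(-510)). d mod 4 = 2, so D = disc(K) = 4d = -2040
h(K) equals the number of primitive reduced positive-definite forms (a, b, c) = a*x^2 + b*x*y + c*y^2 with b^2 - 4ac = D,
where reduced means |b| <= a <= c, with b >= 0 whenever |b| = a or a = c, and primitive means gcd(a, b, c) = 1.
Reduced forces 3a^2 <= |D| = 2040, so 1 <= a <= 26; b must have the parity of D, and c = (b^2 - D)/(4a) must be an integer >= a.
Enumerate a = 1..26, b in [-a, a]:
  a=1: (1, 0, 510)  [1]
  a=2: (2, 0, 255)  [1]
  a=3: (3, 0, 170)  [1]
  a=4: none
  a=5: (5, 0, 102)  [1]
  a=6: (6, 0, 85)  [1]
  a=7: (7, -2, 73), (7, 2, 73)  [2]
  a=8..9: none
  a=10: (10, 0, 51)  [1]
  a=11..12: none
  a=13: (13, -12, 42), (13, 12, 42)  [2]
  a=14: (14, -12, 39), (14, 12, 39)  [2]
  a=15: (15, 0, 34)  [1]
  a=16: none
  a=17: (17, 0, 30)  [1]
  a=18..20: none
  a=21: (21, -12, 26), (21, 12, 26)  [2]
  a=22..26: none
Total reduced forms: 1 + 1 + 1 + 1 + 1 + 2 + 1 + 2 + 2 + 1 + 1 + 2 = 16
h = 16

16


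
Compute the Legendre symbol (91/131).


p = 131 is prime, so compute (91/131) with the reciprocity algorithm (Jacobi-symbol steps: pull out 2s via (2/n), flip via reciprocity, reduce):
  reciprocity: (91/131) -> -(131/91)
  reduce: (40/91)
  pull out 2: (2/91) = -1  (since 91 mod 8 = 3)
  pull out 2: (2/91) = -1  (since 91 mod 8 = 3)
  pull out 2: (2/91) = -1  (since 91 mod 8 = 3)
  reciprocity: (5/91) -> +(91/5)
  reduce: (1/5)
  (1/5) = 1
Product of signs = 1
(91/131) = 1

1


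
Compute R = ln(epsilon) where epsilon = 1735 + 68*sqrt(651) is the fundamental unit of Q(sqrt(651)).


epsilon = 1735 + 68*sqrt(651)
= 3469.9997
R = ln(3469.9997)
= 8.1519

8.1519


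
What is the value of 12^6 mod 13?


p = 13 is prime and the exponent is (p-1)/2 = 6, so by Euler's criterion 12^6 = (12/13) = +1 or -1 mod 13.
Compute by square-and-multiply:
  6 = 4 + 2 (binary 110)
  Repeated squaring mod 13: 12^1 = 12, 12^2 = 1, 12^4 = 1
  12^6 = 12^4 * 12^2 = 1 * 1 mod 13
    1 * 1 = 1 = 1 mod 13
  12^6 = 1 mod 13
Result 1: 12 is a quadratic residue mod 13.
12^6 mod 13 = 1

1


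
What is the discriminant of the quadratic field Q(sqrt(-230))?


For K = Q(sqrt(d)) with d squarefree: disc(K) = d if d = 1 mod 4, and disc(K) = 4d if d = 2 or 3 mod 4.
Here d = -230, and d mod 4 = 2.
d = 2 mod 4, not 1 (O_K = Z[sqrt(d)]), so disc(K) = 4d = 4 * (-230) = -920

-920


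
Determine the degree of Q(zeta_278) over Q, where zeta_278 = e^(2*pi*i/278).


The degree equals Euler's totient phi(278).
278 = 2 * 139
phi(278) = 138

138


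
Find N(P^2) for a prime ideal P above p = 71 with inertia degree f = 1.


N(P^a) = p^(a*f)
= 71^(2*1)
= 71^2
= 5041

5041


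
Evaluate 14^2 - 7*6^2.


x^2 - d*y^2
= 14^2 - 7*6^2
= 196 - 252
= -56

-56


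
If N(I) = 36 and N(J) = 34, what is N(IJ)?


N(IJ) = N(I) * N(J)
= 36 * 34
= 1224

1224


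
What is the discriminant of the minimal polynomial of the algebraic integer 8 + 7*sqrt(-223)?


The element 8 + 7*sqrt(-223) has minimal polynomial:
x^2 - 16*x + 10991
Discriminant = (-16)^2 - 4*(10991)
= 256 - 43964
= -43708

-43708


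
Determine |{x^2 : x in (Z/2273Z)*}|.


For prime p, the number of non-zero quadratic residues is (p-1)/2.
= (2273-1)/2
= 1136

1136


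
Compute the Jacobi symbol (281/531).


Compute (281/531) via quadratic reciprocity:
  reciprocity: (281/531) -> +(531/281)
  reduce: (250/281)
  pull out 2: (2/281) = +1  (since 281 mod 8 = 1)
  reciprocity: (125/281) -> +(281/125)
  reduce: (31/125)
  reciprocity: (31/125) -> +(125/31)
  reduce: (1/31)
  (1/31) = 1
Product of signs = 1

1


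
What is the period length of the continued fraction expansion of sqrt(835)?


Run the CF algorithm for sqrt(835).
a_0 = floor(sqrt(835)) = 28; set m_0=0, q_0=1.
Recurrence: m' = q*a - m,  q' = (d - m'^2)/q,  a' = floor((a_0 + m')/q').
  step 1: m=28, q=51, a=1
  step 2: m=23, q=6, a=8
  step 3: m=25, q=35, a=1
  step 4: m=10, q=21, a=1
  step 5: m=11, q=34, a=1
  step 6: m=23, q=9, a=5
  step 7: m=22, q=39, a=1
  step 8: m=17, q=14, a=3
  step 9: m=25, q=15, a=3
  step 10: m=20, q=29, a=1
  step 11: m=9, q=26, a=1
  step 12: m=17, q=21, a=2
  step 13: m=25, q=10, a=5
  step 14: m=25, q=21, a=2
  step 15: m=17, q=26, a=1
  step 16: m=9, q=29, a=1
  step 17: m=20, q=15, a=3
  step 18: m=25, q=14, a=3
  step 19: m=17, q=39, a=1
  step 20: m=22, q=9, a=5
  step 21: m=23, q=34, a=1
  step 22: m=11, q=21, a=1
  step 23: m=10, q=35, a=1
  step 24: m=25, q=6, a=8
  step 25: m=23, q=51, a=1
  step 26: m=28, q=1, a=56
a_26 = 2*a_0 = 56, so the period closes here.
sqrt(835) = [28; 1, 8, 1, 1, 1, 5, 1, 3, 3, 1, 1, 2, 5, 2, 1, 1, 3, 3, 1, 5, 1, 1, 1, 8, 1, 56]
Period length = 26

26


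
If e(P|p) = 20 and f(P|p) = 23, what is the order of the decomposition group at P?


|D_P| = e * f
= 20 * 23
= 460

460


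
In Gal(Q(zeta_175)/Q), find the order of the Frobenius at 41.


The Frobenius at p in Gal(Q(zeta_n)/Q) = (Z/nZ)* is the class of p, so its order is ord_175(41), the smallest k >= 1 with 41^k = 1 mod 175.
n = 175 = 5^2 * 7, phi(175) = 120; the order divides phi(n).
Divisors of 120: 1, 2, 3, 4, 5, 6, 8, 10, 12, 15, 20, 24, 30, 40, 60, 120
Repeated squaring mod 175: 41^1 = 41, 41^2 = 106, 41^4 = 36, 41^8 = 71, 41^16 = 141, 41^32 = 106, 41^64 = 36
Test divisors in increasing order:
  k=1: 41^1 = 41 mod 175
  k=2: 41^2 = 106 mod 175
  k=3: 41^3 = 106 * 41 = 146 mod 175
  k=4: 41^4 = 36 mod 175
  k=5: 41^5 = 36 * 41 = 76 mod 175
  k=6: 41^6 = 36 * 106 = 141 mod 175
  k=8: 41^8 = 71 mod 175
  k=10: 41^10 = 71 * 106 = 1 mod 175  <- first divisor giving 1
Order = 10

10


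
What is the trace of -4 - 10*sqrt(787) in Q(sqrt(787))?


Tr(a + b*sqrt(d)) = (a + b*sqrt(d)) + (a - b*sqrt(d)) = 2a
= 2 * (-4)
= -8

-8


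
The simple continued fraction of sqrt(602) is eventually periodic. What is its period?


Run the CF algorithm for sqrt(602).
a_0 = floor(sqrt(602)) = 24; set m_0=0, q_0=1.
Recurrence: m' = q*a - m,  q' = (d - m'^2)/q,  a' = floor((a_0 + m')/q').
  step 1: m=24, q=26, a=1
  step 2: m=2, q=23, a=1
  step 3: m=21, q=7, a=6
  step 4: m=21, q=23, a=1
  step 5: m=2, q=26, a=1
  step 6: m=24, q=1, a=48
a_6 = 2*a_0 = 48, so the period closes here.
sqrt(602) = [24; 1, 1, 6, 1, 1, 48]
Period length = 6

6


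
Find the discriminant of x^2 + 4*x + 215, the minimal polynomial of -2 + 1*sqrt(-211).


The element -2 + 1*sqrt(-211) has minimal polynomial:
x^2 + 4*x + 215
Discriminant = (4)^2 - 4*(215)
= 16 - 860
= -844

-844


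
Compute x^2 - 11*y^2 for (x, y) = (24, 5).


x^2 - d*y^2
= 24^2 - 11*5^2
= 576 - 275
= 301

301


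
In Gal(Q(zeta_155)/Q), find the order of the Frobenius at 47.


The Frobenius at p in Gal(Q(zeta_n)/Q) = (Z/nZ)* is the class of p, so its order is ord_155(47), the smallest k >= 1 with 47^k = 1 mod 155.
n = 155 = 5 * 31, phi(155) = 120; the order divides phi(n).
Divisors of 120: 1, 2, 3, 4, 5, 6, 8, 10, 12, 15, 20, 24, 30, 40, 60, 120
Repeated squaring mod 155: 47^1 = 47, 47^2 = 39, 47^4 = 126, 47^8 = 66, 47^16 = 16, 47^32 = 101, 47^64 = 126
Test divisors in increasing order:
  k=1: 47^1 = 47 mod 155
  k=2: 47^2 = 39 mod 155
  k=3: 47^3 = 39 * 47 = 128 mod 155
  k=4: 47^4 = 126 mod 155
  k=5: 47^5 = 126 * 47 = 32 mod 155
  k=6: 47^6 = 126 * 39 = 109 mod 155
  k=8: 47^8 = 66 mod 155
  k=10: 47^10 = 66 * 39 = 94 mod 155
  k=12: 47^12 = 66 * 126 = 101 mod 155
  k=15: 47^15 = 66 * 126 * 39 * 47 = 63 mod 155
  k=20: 47^20 = 16 * 126 = 1 mod 155  <- first divisor giving 1
Order = 20

20


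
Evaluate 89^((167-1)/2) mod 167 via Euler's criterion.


p = 167 is prime and the exponent is (p-1)/2 = 83, so by Euler's criterion 89^83 = (89/167) = +1 or -1 mod 167.
Compute by square-and-multiply:
  83 = 64 + 16 + 2 + 1 (binary 1010011)
  Repeated squaring mod 167: 89^1 = 89, 89^2 = 72, 89^4 = 7, 89^8 = 49, 89^16 = 63, 89^32 = 128, 89^64 = 18
  89^83 = 89^64 * 89^16 * 89^2 * 89^1 = 18 * 63 * 72 * 89 mod 167
    18 * 63 = 1134 = 132 mod 167
    132 * 72 = 9504 = 152 mod 167
    152 * 89 = 13528 = 1 mod 167
  89^83 = 1 mod 167
Result 1: 89 is a quadratic residue mod 167.
89^83 mod 167 = 1

1


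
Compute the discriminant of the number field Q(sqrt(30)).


For K = Q(sqrt(d)) with d squarefree: disc(K) = d if d = 1 mod 4, and disc(K) = 4d if d = 2 or 3 mod 4.
Here d = 30, and d mod 4 = 2.
d = 2 mod 4, not 1 (O_K = Z[sqrt(d)]), so disc(K) = 4d = 4 * (30) = 120

120


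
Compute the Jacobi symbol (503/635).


Compute (503/635) via quadratic reciprocity:
  reciprocity: (503/635) -> -(635/503)
  reduce: (132/503)
  pull out 2: (2/503) = +1  (since 503 mod 8 = 7)
  pull out 2: (2/503) = +1  (since 503 mod 8 = 7)
  reciprocity: (33/503) -> +(503/33)
  reduce: (8/33)
  pull out 2: (2/33) = +1  (since 33 mod 8 = 1)
  pull out 2: (2/33) = +1  (since 33 mod 8 = 1)
  pull out 2: (2/33) = +1  (since 33 mod 8 = 1)
  (1/33) = 1
Product of signs = -1

-1


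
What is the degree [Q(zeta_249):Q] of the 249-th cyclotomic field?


The degree equals Euler's totient phi(249).
249 = 3 * 83
phi(249) = 164

164


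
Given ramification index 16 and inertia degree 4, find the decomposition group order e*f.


|D_P| = e * f
= 16 * 4
= 64

64


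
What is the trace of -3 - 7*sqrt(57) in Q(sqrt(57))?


Tr(a + b*sqrt(d)) = (a + b*sqrt(d)) + (a - b*sqrt(d)) = 2a
= 2 * (-3)
= -6

-6


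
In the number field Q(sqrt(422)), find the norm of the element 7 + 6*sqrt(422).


N(a + b*sqrt(d)) = a^2 - d*b^2
= (7)^2 - (422)*(6)^2
= 49 - 15192
= -15143

-15143


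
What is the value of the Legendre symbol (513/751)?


p = 751 is prime, so compute (513/751) with the reciprocity algorithm (Jacobi-symbol steps: pull out 2s via (2/n), flip via reciprocity, reduce):
  reciprocity: (513/751) -> +(751/513)
  reduce: (238/513)
  pull out 2: (2/513) = +1  (since 513 mod 8 = 1)
  reciprocity: (119/513) -> +(513/119)
  reduce: (37/119)
  reciprocity: (37/119) -> +(119/37)
  reduce: (8/37)
  pull out 2: (2/37) = -1  (since 37 mod 8 = 5)
  pull out 2: (2/37) = -1  (since 37 mod 8 = 5)
  pull out 2: (2/37) = -1  (since 37 mod 8 = 5)
  (1/37) = 1
Product of signs = -1
(513/751) = -1

-1


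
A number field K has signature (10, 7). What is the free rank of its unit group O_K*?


By Dirichlet's unit theorem:
rank = r1 + r2 - 1
= 10 + 7 - 1
= 16

16


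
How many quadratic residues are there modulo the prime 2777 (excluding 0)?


For prime p, the number of non-zero quadratic residues is (p-1)/2.
= (2777-1)/2
= 1388

1388


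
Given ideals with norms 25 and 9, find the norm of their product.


N(IJ) = N(I) * N(J)
= 25 * 9
= 225

225


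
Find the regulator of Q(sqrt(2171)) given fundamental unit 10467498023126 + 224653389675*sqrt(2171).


epsilon = 10467498023126 + 224653389675*sqrt(2171)
= 2.0935e+13
R = ln(2.0935e+13)
= 30.6724

30.6724


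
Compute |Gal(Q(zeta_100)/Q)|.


|Gal(Q(zeta_100)/Q)| = phi(100)
= 40

40


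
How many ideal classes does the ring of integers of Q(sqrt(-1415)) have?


K = Q(sqrt(-1415)). d mod 4 = 1, so D = disc(K) = d = -1415
h(K) equals the number of primitive reduced positive-definite forms (a, b, c) = a*x^2 + b*x*y + c*y^2 with b^2 - 4ac = D,
where reduced means |b| <= a <= c, with b >= 0 whenever |b| = a or a = c, and primitive means gcd(a, b, c) = 1.
Reduced forces 3a^2 <= |D| = 1415, so 1 <= a <= 21; b must have the parity of D, and c = (b^2 - D)/(4a) must be an integer >= a.
Enumerate a = 1..21, b in [-a, a]:
  a=1: (1, 1, 354)  [1]
  a=2: (2, -1, 177), (2, 1, 177)  [2]
  a=3: (3, -1, 118), (3, 1, 118)  [2]
  a=4: (4, -3, 89), (4, 3, 89)  [2]
  a=5: (5, 5, 72)  [1]
  a=6: (6, -5, 60), (6, -1, 59), (6, 1, 59), (6, 5, 60)  [4]
  a=7: none
  a=8: (8, -5, 45), (8, 5, 45)  [2]
  a=9: (9, -5, 40), (9, 5, 40)  [2]
  a=10: (10, -5, 36), (10, 5, 36)  [2]
  a=11: (11, -9, 34), (11, 9, 34)  [2]
  a=12: (12, -11, 32), (12, -5, 30), (12, 5, 30), (12, 11, 32)  [4]
  a=13..14: none
  a=15: (15, -5, 24), (15, 5, 24)  [2]
  a=16: (16, -11, 24), (16, 11, 24)  [2]
  a=17: (17, -9, 22), (17, 9, 22)  [2]
  a=18: (18, -13, 22), (18, -5, 20), (18, 5, 20), (18, 13, 22)  [4]
  a=19..21: none
Total reduced forms: 1 + 2 + 2 + 2 + 1 + 4 + 2 + 2 + 2 + 2 + 4 + 2 + 2 + 2 + 4 = 34
h = 34

34


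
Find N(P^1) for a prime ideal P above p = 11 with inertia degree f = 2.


N(P^a) = p^(a*f)
= 11^(1*2)
= 11^2
= 121

121


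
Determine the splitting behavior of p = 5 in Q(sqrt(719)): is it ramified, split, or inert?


K = Q(sqrt(719)). Since d mod 4 = 3, disc(K) = 2876.
Check p | disc: 2876 mod 5 = 1.
p does not divide disc. Compute Legendre symbol (d/p):
4^((5-1)/2) mod 5 = 1
(d/p) = 1, so p splits: (p) = P*P' with e=1, f=1, g=2.
Therefore p is split.

split


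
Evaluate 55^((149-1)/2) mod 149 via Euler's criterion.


p = 149 is prime and the exponent is (p-1)/2 = 74, so by Euler's criterion 55^74 = (55/149) = +1 or -1 mod 149.
Compute by square-and-multiply:
  74 = 64 + 8 + 2 (binary 1001010)
  Repeated squaring mod 149: 55^1 = 55, 55^2 = 45, 55^4 = 88, 55^8 = 145, 55^16 = 16, 55^32 = 107, 55^64 = 125
  55^74 = 55^64 * 55^8 * 55^2 = 125 * 145 * 45 mod 149
    125 * 145 = 18125 = 96 mod 149
    96 * 45 = 4320 = 148 mod 149
  55^74 = 148 mod 149
Result 148 = p - 1 = -1 mod 149: 55 is a quadratic non-residue mod 149. As a residue in [0, p-1] the value is 148.
55^74 mod 149 = 148

148


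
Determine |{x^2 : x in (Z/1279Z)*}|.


For prime p, the number of non-zero quadratic residues is (p-1)/2.
= (1279-1)/2
= 639

639


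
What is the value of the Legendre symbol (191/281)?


p = 281 is prime, so compute (191/281) with the reciprocity algorithm (Jacobi-symbol steps: pull out 2s via (2/n), flip via reciprocity, reduce):
  reciprocity: (191/281) -> +(281/191)
  reduce: (90/191)
  pull out 2: (2/191) = +1  (since 191 mod 8 = 7)
  reciprocity: (45/191) -> +(191/45)
  reduce: (11/45)
  reciprocity: (11/45) -> +(45/11)
  reduce: (1/11)
  (1/11) = 1
Product of signs = 1
(191/281) = 1

1


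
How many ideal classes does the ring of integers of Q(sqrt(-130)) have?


K = Q(sqrt(-130)). d mod 4 = 2, so D = disc(K) = 4d = -520
h(K) equals the number of primitive reduced positive-definite forms (a, b, c) = a*x^2 + b*x*y + c*y^2 with b^2 - 4ac = D,
where reduced means |b| <= a <= c, with b >= 0 whenever |b| = a or a = c, and primitive means gcd(a, b, c) = 1.
Reduced forces 3a^2 <= |D| = 520, so 1 <= a <= 13; b must have the parity of D, and c = (b^2 - D)/(4a) must be an integer >= a.
Enumerate a = 1..13, b in [-a, a]:
  a=1: (1, 0, 130)  [1]
  a=2: (2, 0, 65)  [1]
  a=3..4: none
  a=5: (5, 0, 26)  [1]
  a=6..9: none
  a=10: (10, 0, 13)  [1]
  a=11..13: none
Total reduced forms: 1 + 1 + 1 + 1 = 4
h = 4

4


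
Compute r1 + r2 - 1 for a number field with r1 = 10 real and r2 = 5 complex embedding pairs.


By Dirichlet's unit theorem:
rank = r1 + r2 - 1
= 10 + 5 - 1
= 14

14


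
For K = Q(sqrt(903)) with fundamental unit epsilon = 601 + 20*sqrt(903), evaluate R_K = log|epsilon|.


epsilon = 601 + 20*sqrt(903)
= 1201.9992
R = ln(1201.9992)
= 7.0917

7.0917


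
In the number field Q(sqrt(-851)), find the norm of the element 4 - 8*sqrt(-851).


N(a + b*sqrt(d)) = a^2 - d*b^2
= (4)^2 - (-851)*(-8)^2
= 16 + 54464
= 54480

54480


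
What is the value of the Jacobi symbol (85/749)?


Compute (85/749) via quadratic reciprocity:
  reciprocity: (85/749) -> +(749/85)
  reduce: (69/85)
  reciprocity: (69/85) -> +(85/69)
  reduce: (16/69)
  pull out 2: (2/69) = -1  (since 69 mod 8 = 5)
  pull out 2: (2/69) = -1  (since 69 mod 8 = 5)
  pull out 2: (2/69) = -1  (since 69 mod 8 = 5)
  pull out 2: (2/69) = -1  (since 69 mod 8 = 5)
  (1/69) = 1
Product of signs = 1

1


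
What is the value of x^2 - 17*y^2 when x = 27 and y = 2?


x^2 - d*y^2
= 27^2 - 17*2^2
= 729 - 68
= 661

661


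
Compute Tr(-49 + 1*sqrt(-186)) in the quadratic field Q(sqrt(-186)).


Tr(a + b*sqrt(d)) = (a + b*sqrt(d)) + (a - b*sqrt(d)) = 2a
= 2 * (-49)
= -98

-98


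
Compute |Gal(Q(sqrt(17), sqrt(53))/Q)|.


The 2 square roots of distinct primes are multiplicatively independent over Q,
so [K:Q] = 2^2 and Gal(K/Q) is isomorphic to (Z/2Z)^2.
|Gal| = 2^2 = 4

4


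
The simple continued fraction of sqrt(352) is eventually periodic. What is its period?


Run the CF algorithm for sqrt(352).
a_0 = floor(sqrt(352)) = 18; set m_0=0, q_0=1.
Recurrence: m' = q*a - m,  q' = (d - m'^2)/q,  a' = floor((a_0 + m')/q').
  step 1: m=18, q=28, a=1
  step 2: m=10, q=9, a=3
  step 3: m=17, q=7, a=5
  step 4: m=18, q=4, a=9
  step 5: m=18, q=7, a=5
  step 6: m=17, q=9, a=3
  step 7: m=10, q=28, a=1
  step 8: m=18, q=1, a=36
a_8 = 2*a_0 = 36, so the period closes here.
sqrt(352) = [18; 1, 3, 5, 9, 5, 3, 1, 36]
Period length = 8

8


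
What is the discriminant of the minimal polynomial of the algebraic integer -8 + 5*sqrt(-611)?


The element -8 + 5*sqrt(-611) has minimal polynomial:
x^2 + 16*x + 15339
Discriminant = (16)^2 - 4*(15339)
= 256 - 61356
= -61100

-61100


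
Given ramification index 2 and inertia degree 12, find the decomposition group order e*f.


|D_P| = e * f
= 2 * 12
= 24

24


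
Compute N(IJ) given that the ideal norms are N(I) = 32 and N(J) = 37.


N(IJ) = N(I) * N(J)
= 32 * 37
= 1184

1184


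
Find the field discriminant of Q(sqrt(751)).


For K = Q(sqrt(d)) with d squarefree: disc(K) = d if d = 1 mod 4, and disc(K) = 4d if d = 2 or 3 mod 4.
Here d = 751, and d mod 4 = 3.
d = 3 mod 4, not 1 (O_K = Z[sqrt(d)]), so disc(K) = 4d = 4 * (751) = 3004

3004


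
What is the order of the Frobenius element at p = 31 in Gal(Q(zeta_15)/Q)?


The Frobenius at p in Gal(Q(zeta_n)/Q) = (Z/nZ)* is the class of p, so its order is ord_15(31), the smallest k >= 1 with 31^k = 1 mod 15.
n = 15 = 3 * 5, phi(15) = 8; the order divides phi(n).
Divisors of 8: 1, 2, 4, 8
Repeated squaring mod 15: 31^1 = 1, 31^2 = 1, 31^4 = 1, 31^8 = 1
Test divisors in increasing order:
  k=1: 31^1 = 1 mod 15  <- first divisor giving 1
Order = 1

1


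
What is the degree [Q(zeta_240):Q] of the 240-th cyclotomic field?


The degree equals Euler's totient phi(240).
240 = 2^4 * 3 * 5
phi(240) = 64

64


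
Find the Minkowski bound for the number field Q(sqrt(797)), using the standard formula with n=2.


d = 797, d mod 4 = 1, so disc(K) = d = 797; |disc(K)| = 797
Real quadratic field, so n = 2, s = r2 = 0, r1 = 2
M = (n!/n^n) * (4/pi)^s * sqrt(|disc(K)|) = (2!/2^2) * (4/pi)^0 * sqrt(797)
= 0.5 * 1.000000 * 28.231188
= 14.1156

14.1156


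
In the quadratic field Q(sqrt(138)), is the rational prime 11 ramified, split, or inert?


K = Q(sqrt(138)). Since d mod 4 = 2, disc(K) = 552.
Check p | disc: 552 mod 11 = 2.
p does not divide disc. Compute Legendre symbol (d/p):
6^((11-1)/2) mod 11 = -1
(d/p) = -1, so p is inert: (p) stays prime with e=1, f=2, g=1.
Therefore p is inert.

inert


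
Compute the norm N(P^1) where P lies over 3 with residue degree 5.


N(P^a) = p^(a*f)
= 3^(1*5)
= 3^5
= 243

243


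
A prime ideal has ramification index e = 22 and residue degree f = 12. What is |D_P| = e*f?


|D_P| = e * f
= 22 * 12
= 264

264


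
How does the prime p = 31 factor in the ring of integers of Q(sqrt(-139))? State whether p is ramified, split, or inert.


K = Q(sqrt(-139)). Since d mod 4 = 1, disc(K) = -139.
Check p | disc: -139 mod 31 = 16.
p does not divide disc. Compute Legendre symbol (d/p):
16^((31-1)/2) mod 31 = 1
(d/p) = 1, so p splits: (p) = P*P' with e=1, f=1, g=2.
Therefore p is split.

split


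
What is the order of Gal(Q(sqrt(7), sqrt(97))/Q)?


The 2 square roots of distinct primes are multiplicatively independent over Q,
so [K:Q] = 2^2 and Gal(K/Q) is isomorphic to (Z/2Z)^2.
|Gal| = 2^2 = 4

4


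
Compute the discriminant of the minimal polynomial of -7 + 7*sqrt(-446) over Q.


The element -7 + 7*sqrt(-446) has minimal polynomial:
x^2 + 14*x + 21903
Discriminant = (14)^2 - 4*(21903)
= 196 - 87612
= -87416

-87416


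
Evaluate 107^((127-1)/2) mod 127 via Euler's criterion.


p = 127 is prime and the exponent is (p-1)/2 = 63, so by Euler's criterion 107^63 = (107/127) = +1 or -1 mod 127.
Compute by square-and-multiply:
  63 = 32 + 16 + 8 + 4 + 2 + 1 (binary 111111)
  Repeated squaring mod 127: 107^1 = 107, 107^2 = 19, 107^4 = 107, 107^8 = 19, 107^16 = 107, 107^32 = 19
  107^63 = 107^32 * 107^16 * 107^8 * 107^4 * 107^2 * 107^1 = 19 * 107 * 19 * 107 * 19 * 107 mod 127
    19 * 107 = 2033 = 1 mod 127
    1 * 19 = 19 = 19 mod 127
    19 * 107 = 2033 = 1 mod 127
    1 * 19 = 19 = 19 mod 127
    19 * 107 = 2033 = 1 mod 127
  107^63 = 1 mod 127
Result 1: 107 is a quadratic residue mod 127.
107^63 mod 127 = 1

1


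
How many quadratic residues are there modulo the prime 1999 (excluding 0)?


For prime p, the number of non-zero quadratic residues is (p-1)/2.
= (1999-1)/2
= 999

999


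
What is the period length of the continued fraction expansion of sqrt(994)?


Run the CF algorithm for sqrt(994).
a_0 = floor(sqrt(994)) = 31; set m_0=0, q_0=1.
Recurrence: m' = q*a - m,  q' = (d - m'^2)/q,  a' = floor((a_0 + m')/q').
  step 1: m=31, q=33, a=1
  step 2: m=2, q=30, a=1
  step 3: m=28, q=7, a=8
  step 4: m=28, q=30, a=1
  step 5: m=2, q=33, a=1
  step 6: m=31, q=1, a=62
a_6 = 2*a_0 = 62, so the period closes here.
sqrt(994) = [31; 1, 1, 8, 1, 1, 62]
Period length = 6

6


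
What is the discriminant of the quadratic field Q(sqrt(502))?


For K = Q(sqrt(d)) with d squarefree: disc(K) = d if d = 1 mod 4, and disc(K) = 4d if d = 2 or 3 mod 4.
Here d = 502, and d mod 4 = 2.
d = 2 mod 4, not 1 (O_K = Z[sqrt(d)]), so disc(K) = 4d = 4 * (502) = 2008

2008


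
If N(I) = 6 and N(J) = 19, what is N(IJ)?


N(IJ) = N(I) * N(J)
= 6 * 19
= 114

114


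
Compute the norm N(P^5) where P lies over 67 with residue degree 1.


N(P^a) = p^(a*f)
= 67^(5*1)
= 67^5
= 1350125107

1350125107


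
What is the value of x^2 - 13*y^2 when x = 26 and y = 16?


x^2 - d*y^2
= 26^2 - 13*16^2
= 676 - 3328
= -2652

-2652


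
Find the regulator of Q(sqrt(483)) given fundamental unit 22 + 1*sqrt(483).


epsilon = 22 + 1*sqrt(483)
= 43.9773
R = ln(43.9773)
= 3.7837

3.7837


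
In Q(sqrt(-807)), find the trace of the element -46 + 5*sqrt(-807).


Tr(a + b*sqrt(d)) = (a + b*sqrt(d)) + (a - b*sqrt(d)) = 2a
= 2 * (-46)
= -92

-92


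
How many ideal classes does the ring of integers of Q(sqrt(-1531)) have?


K = Q(sqrt(-1531)). d mod 4 = 1, so D = disc(K) = d = -1531
h(K) equals the number of primitive reduced positive-definite forms (a, b, c) = a*x^2 + b*x*y + c*y^2 with b^2 - 4ac = D,
where reduced means |b| <= a <= c, with b >= 0 whenever |b| = a or a = c, and primitive means gcd(a, b, c) = 1.
Reduced forces 3a^2 <= |D| = 1531, so 1 <= a <= 22; b must have the parity of D, and c = (b^2 - D)/(4a) must be an integer >= a.
Enumerate a = 1..22, b in [-a, a]:
  a=1: (1, 1, 383)  [1]
  a=2..4: none
  a=5: (5, -3, 77), (5, 3, 77)  [2]
  a=6: none
  a=7: (7, -3, 55), (7, 3, 55)  [2]
  a=8..10: none
  a=11: (11, -3, 35), (11, 3, 35)  [2]
  a=12: none
  a=13: (13, -9, 31), (13, 9, 31)  [2]
  a=14..16: none
  a=17: (17, -13, 25), (17, 13, 25)  [2]
  a=18..22: none
Total reduced forms: 1 + 2 + 2 + 2 + 2 + 2 = 11
h = 11

11


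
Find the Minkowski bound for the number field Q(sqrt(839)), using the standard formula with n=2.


d = 839, d mod 4 = 3, so disc(K) = 4d = 3356; |disc(K)| = 3356
Real quadratic field, so n = 2, s = r2 = 0, r1 = 2
M = (n!/n^n) * (4/pi)^s * sqrt(|disc(K)|) = (2!/2^2) * (4/pi)^0 * sqrt(3356)
= 0.5 * 1.000000 * 57.930993
= 28.9655

28.9655


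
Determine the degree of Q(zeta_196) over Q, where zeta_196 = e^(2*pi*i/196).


The degree equals Euler's totient phi(196).
196 = 2^2 * 7^2
phi(196) = 84

84


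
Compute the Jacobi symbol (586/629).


Compute (586/629) via quadratic reciprocity:
  pull out 2: (2/629) = -1  (since 629 mod 8 = 5)
  reciprocity: (293/629) -> +(629/293)
  reduce: (43/293)
  reciprocity: (43/293) -> +(293/43)
  reduce: (35/43)
  reciprocity: (35/43) -> -(43/35)
  reduce: (8/35)
  pull out 2: (2/35) = -1  (since 35 mod 8 = 3)
  pull out 2: (2/35) = -1  (since 35 mod 8 = 3)
  pull out 2: (2/35) = -1  (since 35 mod 8 = 3)
  (1/35) = 1
Product of signs = -1

-1


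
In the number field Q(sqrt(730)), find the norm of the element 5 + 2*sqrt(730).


N(a + b*sqrt(d)) = a^2 - d*b^2
= (5)^2 - (730)*(2)^2
= 25 - 2920
= -2895

-2895


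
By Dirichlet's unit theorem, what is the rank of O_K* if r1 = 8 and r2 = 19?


By Dirichlet's unit theorem:
rank = r1 + r2 - 1
= 8 + 19 - 1
= 26

26


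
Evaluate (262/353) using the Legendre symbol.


p = 353 is prime, so compute (262/353) with the reciprocity algorithm (Jacobi-symbol steps: pull out 2s via (2/n), flip via reciprocity, reduce):
  pull out 2: (2/353) = +1  (since 353 mod 8 = 1)
  reciprocity: (131/353) -> +(353/131)
  reduce: (91/131)
  reciprocity: (91/131) -> -(131/91)
  reduce: (40/91)
  pull out 2: (2/91) = -1  (since 91 mod 8 = 3)
  pull out 2: (2/91) = -1  (since 91 mod 8 = 3)
  pull out 2: (2/91) = -1  (since 91 mod 8 = 3)
  reciprocity: (5/91) -> +(91/5)
  reduce: (1/5)
  (1/5) = 1
Product of signs = 1
(262/353) = 1

1


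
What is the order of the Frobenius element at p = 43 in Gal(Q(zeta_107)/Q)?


The Frobenius at p in Gal(Q(zeta_n)/Q) = (Z/nZ)* is the class of p, so its order is ord_107(43), the smallest k >= 1 with 43^k = 1 mod 107.
n = 107 = 107, phi(107) = 106; the order divides phi(n).
Divisors of 106: 1, 2, 53, 106
Repeated squaring mod 107: 43^1 = 43, 43^2 = 30, 43^4 = 44, 43^8 = 10, 43^16 = 100, 43^32 = 49, 43^64 = 47
Test divisors in increasing order:
  k=1: 43^1 = 43 mod 107
  k=2: 43^2 = 30 mod 107
  k=53: 43^53 = 49 * 100 * 44 * 43 = 106 mod 107
  k=106: 43^106 = 47 * 49 * 10 * 30 = 1 mod 107  <- first divisor giving 1
Order = 106

106


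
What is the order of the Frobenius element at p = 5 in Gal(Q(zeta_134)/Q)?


The Frobenius at p in Gal(Q(zeta_n)/Q) = (Z/nZ)* is the class of p, so its order is ord_134(5), the smallest k >= 1 with 5^k = 1 mod 134.
n = 134 = 2 * 67, phi(134) = 66; the order divides phi(n).
Divisors of 66: 1, 2, 3, 6, 11, 22, 33, 66
Repeated squaring mod 134: 5^1 = 5, 5^2 = 25, 5^4 = 89, 5^8 = 15, 5^16 = 91, 5^32 = 107, 5^64 = 59
Test divisors in increasing order:
  k=1: 5^1 = 5 mod 134
  k=2: 5^2 = 25 mod 134
  k=3: 5^3 = 25 * 5 = 125 mod 134
  k=6: 5^6 = 89 * 25 = 81 mod 134
  k=11: 5^11 = 15 * 25 * 5 = 133 mod 134
  k=22: 5^22 = 91 * 89 * 25 = 1 mod 134  <- first divisor giving 1
Order = 22

22


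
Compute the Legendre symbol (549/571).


p = 571 is prime, so compute (549/571) with the reciprocity algorithm (Jacobi-symbol steps: pull out 2s via (2/n), flip via reciprocity, reduce):
  reciprocity: (549/571) -> +(571/549)
  reduce: (22/549)
  pull out 2: (2/549) = -1  (since 549 mod 8 = 5)
  reciprocity: (11/549) -> +(549/11)
  reduce: (10/11)
  pull out 2: (2/11) = -1  (since 11 mod 8 = 3)
  reciprocity: (5/11) -> +(11/5)
  reduce: (1/5)
  (1/5) = 1
Product of signs = 1
(549/571) = 1

1


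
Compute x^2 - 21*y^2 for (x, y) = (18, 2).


x^2 - d*y^2
= 18^2 - 21*2^2
= 324 - 84
= 240

240
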